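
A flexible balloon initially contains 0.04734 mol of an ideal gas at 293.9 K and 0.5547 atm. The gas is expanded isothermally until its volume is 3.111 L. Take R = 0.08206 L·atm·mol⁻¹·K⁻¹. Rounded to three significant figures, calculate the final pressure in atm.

P₂ ≈ 0.367 atm

From PV = nRT: V₁ = nRT₁/P₁ = 2.058 L.
T constant ⇒ Boyle's law P V = const: T₂ = T₁; P₂ = P₁·(V₁/V₂) = 0.3670 atm.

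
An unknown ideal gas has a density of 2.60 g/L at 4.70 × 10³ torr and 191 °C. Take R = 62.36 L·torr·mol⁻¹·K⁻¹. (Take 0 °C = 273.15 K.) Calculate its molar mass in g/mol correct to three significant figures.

ρ = PM/(RT) ⇒ M = ρRT/P = (2.60 × 62.36 × 464.1) / 4.70e+03

M ≈ 16.0 g/mol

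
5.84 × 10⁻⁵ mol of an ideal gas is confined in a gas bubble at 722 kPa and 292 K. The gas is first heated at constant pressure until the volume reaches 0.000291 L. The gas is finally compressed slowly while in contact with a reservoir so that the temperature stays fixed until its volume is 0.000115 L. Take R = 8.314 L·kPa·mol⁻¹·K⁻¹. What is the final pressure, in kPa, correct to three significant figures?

From PV = nRT: V₁ = nRT₁/P₁ = 0.0001964 L.
P constant ⇒ V ∝ T: P₂ = P₁; T₂ = T₁·(V₂/V₁) = 432.7 K.
Isothermal, so P V is constant: T₃ = T₂; P₃ = P₂·(V₂/V₃) = 1827 kPa.

P₃ ≈ 1.83e+03 kPa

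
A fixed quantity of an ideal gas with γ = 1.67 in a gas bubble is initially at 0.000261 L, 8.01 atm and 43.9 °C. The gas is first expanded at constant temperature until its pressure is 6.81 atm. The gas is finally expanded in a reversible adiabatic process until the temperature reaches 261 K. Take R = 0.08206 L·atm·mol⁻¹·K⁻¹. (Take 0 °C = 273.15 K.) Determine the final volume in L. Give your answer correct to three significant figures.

V₃ ≈ 0.000410 L

Convert: T₁ = 317.0 K.
Isothermal, so P V is constant: T₂ = T₁; V₂ = V₁·(P₁/P₂) = 0.0003070 L.
Reversible adiabatic, γ = 1.67: P₃ = P₂·(T₃/T₂)^(γ/(γ−1)) = 4.193 atm; V₃ = V₂·(T₂/T₃)^(1/(γ−1)) = 0.0004104 L.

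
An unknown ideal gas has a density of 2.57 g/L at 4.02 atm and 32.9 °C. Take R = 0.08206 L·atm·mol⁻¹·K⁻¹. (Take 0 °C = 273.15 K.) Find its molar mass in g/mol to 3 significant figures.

M ≈ 16.1 g/mol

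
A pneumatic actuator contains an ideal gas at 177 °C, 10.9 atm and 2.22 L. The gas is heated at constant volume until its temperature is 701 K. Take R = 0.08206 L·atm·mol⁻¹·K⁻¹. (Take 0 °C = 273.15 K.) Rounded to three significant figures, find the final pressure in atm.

Convert: T₁ = 450.1 K.
Isochoric, so P/T is constant: V₂ = V₁; P₂ = P₁·(T₂/T₁) = 16.97 atm.

P₂ ≈ 17.0 atm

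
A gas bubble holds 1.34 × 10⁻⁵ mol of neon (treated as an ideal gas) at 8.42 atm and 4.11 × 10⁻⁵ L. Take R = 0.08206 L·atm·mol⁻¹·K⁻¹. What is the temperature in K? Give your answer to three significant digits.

T ≈ 315 K

PV = nRT ⇒ T = PV/(nR) = (8.42 × 4.11e-05) / (1.34e-05 × 0.08206)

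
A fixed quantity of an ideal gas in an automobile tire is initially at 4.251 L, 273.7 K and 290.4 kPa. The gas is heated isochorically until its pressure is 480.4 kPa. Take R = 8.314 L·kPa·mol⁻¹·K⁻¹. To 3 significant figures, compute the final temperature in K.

T₂ ≈ 453 K

Isochoric, so P/T is constant: V₂ = V₁; T₂ = T₁·(P₂/P₁) = 452.8 K.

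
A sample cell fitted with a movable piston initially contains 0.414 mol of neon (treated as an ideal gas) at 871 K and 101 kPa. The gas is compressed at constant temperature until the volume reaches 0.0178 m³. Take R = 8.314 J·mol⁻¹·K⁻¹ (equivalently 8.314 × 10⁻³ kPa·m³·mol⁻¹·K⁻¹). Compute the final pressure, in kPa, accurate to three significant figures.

P₂ ≈ 168 kPa

From PV = nRT: V₁ = nRT₁/P₁ = 0.02968 m³.
Isothermal, so P V is constant: T₂ = T₁; P₂ = P₁·(V₁/V₂) = 168.4 kPa.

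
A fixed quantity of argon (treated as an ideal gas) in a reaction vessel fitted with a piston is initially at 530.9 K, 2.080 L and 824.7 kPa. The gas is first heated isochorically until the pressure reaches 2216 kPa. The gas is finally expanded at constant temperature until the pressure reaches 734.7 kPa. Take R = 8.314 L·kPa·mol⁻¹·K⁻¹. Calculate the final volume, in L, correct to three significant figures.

V₃ ≈ 6.27 L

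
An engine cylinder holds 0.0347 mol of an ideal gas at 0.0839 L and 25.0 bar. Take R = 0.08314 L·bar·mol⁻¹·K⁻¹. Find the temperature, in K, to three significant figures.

PV = nRT ⇒ T = PV/(nR) = (25.0 × 0.0839) / (0.0347 × 0.08314)

T ≈ 727 K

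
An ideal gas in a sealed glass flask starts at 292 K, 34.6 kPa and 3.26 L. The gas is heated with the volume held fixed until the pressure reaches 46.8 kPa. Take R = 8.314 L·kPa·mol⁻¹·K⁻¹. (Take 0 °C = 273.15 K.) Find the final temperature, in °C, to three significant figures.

T₂ ≈ 122 °C

Isochoric, so P/T is constant: V₂ = V₁; T₂ = T₁·(P₂/P₁) = 395.0 K.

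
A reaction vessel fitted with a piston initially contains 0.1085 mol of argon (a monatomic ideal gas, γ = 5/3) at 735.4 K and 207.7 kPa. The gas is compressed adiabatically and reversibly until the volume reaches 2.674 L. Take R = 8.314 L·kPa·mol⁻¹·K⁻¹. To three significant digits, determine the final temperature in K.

T₂ ≈ 828 K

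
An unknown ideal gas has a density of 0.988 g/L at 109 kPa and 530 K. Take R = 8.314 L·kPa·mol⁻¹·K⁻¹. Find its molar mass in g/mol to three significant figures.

M ≈ 39.9 g/mol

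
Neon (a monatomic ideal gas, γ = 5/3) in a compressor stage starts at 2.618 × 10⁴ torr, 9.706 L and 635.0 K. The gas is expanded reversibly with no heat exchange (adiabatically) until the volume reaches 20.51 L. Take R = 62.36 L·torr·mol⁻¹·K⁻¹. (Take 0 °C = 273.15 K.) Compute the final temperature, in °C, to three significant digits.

Reversible adiabatic, γ = 5/3: T₂ = T₁·(V₁/V₂)^(γ−1) = 385.6 K; P₂ = P₁·(V₁/V₂)^γ = 7524 torr.

T₂ ≈ 112 °C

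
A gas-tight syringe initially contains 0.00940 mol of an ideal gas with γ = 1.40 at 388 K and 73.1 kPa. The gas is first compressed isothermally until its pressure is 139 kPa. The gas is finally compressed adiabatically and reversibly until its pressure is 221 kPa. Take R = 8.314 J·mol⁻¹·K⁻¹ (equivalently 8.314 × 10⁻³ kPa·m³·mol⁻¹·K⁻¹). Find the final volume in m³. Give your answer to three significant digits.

From PV = nRT: V₁ = nRT₁/P₁ = 0.0004148 m³.
T constant ⇒ Boyle's law P V = const: T₂ = T₁; V₂ = V₁·(P₁/P₂) = 0.0002181 m³.
Reversible adiabatic, γ = 1.40: T₃ = T₂·(P₃/P₂)^((γ−1)/γ) = 443.0 K; V₃ = V₂·(P₂/P₃)^(1/γ) = 0.0001566 m³.

V₃ ≈ 0.000157 m³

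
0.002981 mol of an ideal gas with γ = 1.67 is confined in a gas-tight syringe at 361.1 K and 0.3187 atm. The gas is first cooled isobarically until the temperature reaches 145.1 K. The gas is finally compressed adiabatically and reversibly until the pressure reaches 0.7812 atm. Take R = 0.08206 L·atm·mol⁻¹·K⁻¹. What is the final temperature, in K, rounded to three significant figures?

From PV = nRT: V₁ = nRT₁/P₁ = 0.2772 L.
Isobaric, so V/T is constant: P₂ = P₁; V₂ = V₁·(T₂/T₁) = 0.1114 L.
Adiabatic (γ = 1.67), T V^(γ−1) and P V^γ constant: T₃ = T₂·(P₃/P₂)^((γ−1)/γ) = 207.9 K; V₃ = V₂·(P₂/P₃)^(1/γ) = 0.06511 L.

T₃ ≈ 208 K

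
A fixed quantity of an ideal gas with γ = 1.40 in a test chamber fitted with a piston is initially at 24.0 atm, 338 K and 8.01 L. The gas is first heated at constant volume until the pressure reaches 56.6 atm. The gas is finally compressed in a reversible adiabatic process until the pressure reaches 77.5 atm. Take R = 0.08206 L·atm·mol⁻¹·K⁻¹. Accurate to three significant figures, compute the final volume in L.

V₃ ≈ 6.40 L

Isochoric, so P/T is constant: V₂ = V₁; T₂ = T₁·(P₂/P₁) = 797.1 K.
Adiabatic (γ = 1.40), T V^(γ−1) and P V^γ constant: T₃ = T₂·(P₃/P₂)^((γ−1)/γ) = 872.0 K; V₃ = V₂·(P₂/P₃)^(1/γ) = 6.399 L.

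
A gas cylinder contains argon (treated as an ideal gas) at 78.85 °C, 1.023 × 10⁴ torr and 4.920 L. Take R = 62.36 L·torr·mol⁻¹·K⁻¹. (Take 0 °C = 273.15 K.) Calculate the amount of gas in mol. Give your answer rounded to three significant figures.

Convert: T = 352.00 K.
PV = nRT ⇒ n = PV/(RT) = (1.023e+04 × 4.920) / (62.36 × 352.00)

n ≈ 2.29 mol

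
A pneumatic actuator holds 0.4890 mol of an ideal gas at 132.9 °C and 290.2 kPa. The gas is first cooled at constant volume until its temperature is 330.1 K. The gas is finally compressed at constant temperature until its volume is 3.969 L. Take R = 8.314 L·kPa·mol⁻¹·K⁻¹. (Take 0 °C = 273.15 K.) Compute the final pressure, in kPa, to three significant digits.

P₃ ≈ 338 kPa

Convert: T₁ = 406.0 K.
From PV = nRT: V₁ = nRT₁/P₁ = 5.689 L.
Isochoric, so P/T is constant: V₂ = V₁; P₂ = P₁·(T₂/T₁) = 235.9 kPa.
Isothermal, so P V is constant: T₃ = T₂; P₃ = P₂·(V₂/V₃) = 338.1 kPa.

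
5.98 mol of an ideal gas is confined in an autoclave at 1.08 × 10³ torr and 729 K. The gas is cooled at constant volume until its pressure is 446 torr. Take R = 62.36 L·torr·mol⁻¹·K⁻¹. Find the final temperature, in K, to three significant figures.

T₂ ≈ 301 K

From PV = nRT: V₁ = nRT₁/P₁ = 251.7 L.
Isochoric, so P/T is constant: V₂ = V₁; T₂ = T₁·(P₂/P₁) = 301.1 K.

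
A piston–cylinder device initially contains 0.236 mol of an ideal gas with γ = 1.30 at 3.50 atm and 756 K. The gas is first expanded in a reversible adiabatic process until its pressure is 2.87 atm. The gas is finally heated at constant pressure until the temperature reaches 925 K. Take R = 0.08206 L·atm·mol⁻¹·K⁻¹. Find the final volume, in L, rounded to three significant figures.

From PV = nRT: V₁ = nRT₁/P₁ = 4.183 L.
Reversible adiabatic, γ = 1.30: T₂ = T₁·(P₂/P₁)^((γ−1)/γ) = 722.2 K; V₂ = V₁·(P₁/P₂)^(1/γ) = 4.873 L.
P constant ⇒ V ∝ T: P₃ = P₂; V₃ = V₂·(T₃/T₂) = 6.242 L.

V₃ ≈ 6.24 L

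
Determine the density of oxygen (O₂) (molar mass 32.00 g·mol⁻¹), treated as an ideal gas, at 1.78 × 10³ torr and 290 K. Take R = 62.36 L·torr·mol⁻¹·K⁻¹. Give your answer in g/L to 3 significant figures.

ρ = PM/(RT) = (1.78e+03 × 32.00) / (62.36 × 290.0)

ρ ≈ 3.15 g/L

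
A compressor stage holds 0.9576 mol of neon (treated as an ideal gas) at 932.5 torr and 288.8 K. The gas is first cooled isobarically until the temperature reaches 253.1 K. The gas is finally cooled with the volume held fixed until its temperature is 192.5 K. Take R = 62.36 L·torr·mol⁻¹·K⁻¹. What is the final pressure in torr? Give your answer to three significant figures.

P₃ ≈ 709 torr

From PV = nRT: V₁ = nRT₁/P₁ = 18.49 L.
Isobaric, so V/T is constant: P₂ = P₁; V₂ = V₁·(T₂/T₁) = 16.21 L.
V constant ⇒ P ∝ T: V₃ = V₂; P₃ = P₂·(T₃/T₂) = 709.2 torr.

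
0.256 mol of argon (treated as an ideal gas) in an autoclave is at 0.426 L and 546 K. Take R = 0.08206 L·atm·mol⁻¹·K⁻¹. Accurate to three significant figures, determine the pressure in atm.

PV = nRT ⇒ P = nRT/V = (0.256 × 0.08206 × 546) / 0.426

P ≈ 26.9 atm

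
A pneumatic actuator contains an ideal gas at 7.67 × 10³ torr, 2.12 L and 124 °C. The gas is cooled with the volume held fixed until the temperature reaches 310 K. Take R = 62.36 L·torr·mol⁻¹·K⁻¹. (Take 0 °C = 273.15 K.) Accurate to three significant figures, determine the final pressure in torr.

P₂ ≈ 5.99e+03 torr

Convert: T₁ = 397.1 K.
V constant ⇒ P ∝ T: V₂ = V₁; P₂ = P₁·(T₂/T₁) = 5987 torr.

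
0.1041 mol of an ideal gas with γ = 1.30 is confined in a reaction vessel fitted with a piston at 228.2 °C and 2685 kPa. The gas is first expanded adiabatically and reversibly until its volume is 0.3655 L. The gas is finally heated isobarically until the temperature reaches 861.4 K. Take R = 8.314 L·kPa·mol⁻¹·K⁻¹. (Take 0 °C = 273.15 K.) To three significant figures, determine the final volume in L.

Convert: T₁ = 501.3 K.
From PV = nRT: V₁ = nRT₁/P₁ = 0.1616 L.
Adiabatic (γ = 1.30), T V^(γ−1) and P V^γ constant: T₂ = T₁·(V₁/V₂)^(γ−1) = 392.5 K; P₂ = P₁·(V₁/V₂)^γ = 929.4 kPa.
P constant ⇒ V ∝ T: P₃ = P₂; V₃ = V₂·(T₃/T₂) = 0.8022 L.

V₃ ≈ 0.802 L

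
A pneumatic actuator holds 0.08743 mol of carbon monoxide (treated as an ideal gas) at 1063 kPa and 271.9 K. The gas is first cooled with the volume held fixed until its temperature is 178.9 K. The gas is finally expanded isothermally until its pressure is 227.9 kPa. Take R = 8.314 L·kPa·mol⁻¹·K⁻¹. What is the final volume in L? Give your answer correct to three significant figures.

From PV = nRT: V₁ = nRT₁/P₁ = 0.1859 L.
V constant ⇒ P ∝ T: V₂ = V₁; P₂ = P₁·(T₂/T₁) = 699.4 kPa.
Isothermal, so P V is constant: T₃ = T₂; V₃ = V₂·(P₂/P₃) = 0.5706 L.

V₃ ≈ 0.571 L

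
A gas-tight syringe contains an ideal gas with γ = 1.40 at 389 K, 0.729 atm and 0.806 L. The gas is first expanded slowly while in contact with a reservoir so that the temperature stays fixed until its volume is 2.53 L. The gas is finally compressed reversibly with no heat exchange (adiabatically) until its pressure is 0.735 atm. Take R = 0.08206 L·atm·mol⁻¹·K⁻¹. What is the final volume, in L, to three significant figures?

V₃ ≈ 1.11 L

Isothermal, so P V is constant: T₂ = T₁; P₂ = P₁·(V₁/V₂) = 0.2322 atm.
Adiabatic (γ = 1.40), T V^(γ−1) and P V^γ constant: T₃ = T₂·(P₃/P₂)^((γ−1)/γ) = 540.6 K; V₃ = V₂·(P₂/P₃)^(1/γ) = 1.111 L.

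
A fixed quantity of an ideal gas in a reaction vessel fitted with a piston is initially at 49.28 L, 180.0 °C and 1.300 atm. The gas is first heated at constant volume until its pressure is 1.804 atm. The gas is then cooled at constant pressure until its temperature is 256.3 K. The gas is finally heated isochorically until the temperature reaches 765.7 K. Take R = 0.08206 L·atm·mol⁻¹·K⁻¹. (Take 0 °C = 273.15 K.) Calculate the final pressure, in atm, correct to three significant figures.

P₄ ≈ 5.39 atm

Convert: T₁ = 453.1 K.
Isochoric, so P/T is constant: V₂ = V₁; T₂ = T₁·(P₂/P₁) = 628.8 K.
P constant ⇒ V ∝ T: P₃ = P₂; V₃ = V₂·(T₃/T₂) = 20.09 L.
V constant ⇒ P ∝ T: V₄ = V₃; P₄ = P₃·(T₄/T₃) = 5.389 atm.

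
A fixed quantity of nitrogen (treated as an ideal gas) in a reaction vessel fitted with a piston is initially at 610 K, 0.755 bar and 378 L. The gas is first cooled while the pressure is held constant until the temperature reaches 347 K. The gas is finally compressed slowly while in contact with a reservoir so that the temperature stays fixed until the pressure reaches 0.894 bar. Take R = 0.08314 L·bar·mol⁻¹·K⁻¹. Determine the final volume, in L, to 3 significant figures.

V₃ ≈ 182 L

P constant ⇒ V ∝ T: P₂ = P₁; V₂ = V₁·(T₂/T₁) = 215.0 L.
T constant ⇒ Boyle's law P V = const: T₃ = T₂; V₃ = V₂·(P₂/P₃) = 181.6 L.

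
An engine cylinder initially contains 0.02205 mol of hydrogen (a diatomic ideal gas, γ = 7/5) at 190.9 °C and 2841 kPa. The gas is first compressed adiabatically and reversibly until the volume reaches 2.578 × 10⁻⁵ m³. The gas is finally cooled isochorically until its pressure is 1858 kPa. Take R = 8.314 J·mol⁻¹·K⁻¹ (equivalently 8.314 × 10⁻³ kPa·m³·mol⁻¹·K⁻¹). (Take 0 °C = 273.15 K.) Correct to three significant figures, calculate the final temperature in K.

T₃ ≈ 261 K

Convert: T₁ = 464.0 K.
From PV = nRT: V₁ = nRT₁/P₁ = 2.994e-05 m³.
Adiabatic (γ = 7/5), T V^(γ−1) and P V^γ constant: T₂ = T₁·(V₁/V₂)^(γ−1) = 492.7 K; P₂ = P₁·(V₁/V₂)^γ = 3504 kPa.
V constant ⇒ P ∝ T: V₃ = V₂; T₃ = T₂·(P₃/P₂) = 261.3 K.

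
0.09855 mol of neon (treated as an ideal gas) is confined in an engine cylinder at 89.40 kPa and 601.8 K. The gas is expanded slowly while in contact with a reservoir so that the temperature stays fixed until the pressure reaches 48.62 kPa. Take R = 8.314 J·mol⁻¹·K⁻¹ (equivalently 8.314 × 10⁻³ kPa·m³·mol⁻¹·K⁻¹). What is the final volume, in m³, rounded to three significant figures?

From PV = nRT: V₁ = nRT₁/P₁ = 0.005515 m³.
Isothermal, so P V is constant: T₂ = T₁; V₂ = V₁·(P₁/P₂) = 0.01014 m³.

V₂ ≈ 0.0101 m³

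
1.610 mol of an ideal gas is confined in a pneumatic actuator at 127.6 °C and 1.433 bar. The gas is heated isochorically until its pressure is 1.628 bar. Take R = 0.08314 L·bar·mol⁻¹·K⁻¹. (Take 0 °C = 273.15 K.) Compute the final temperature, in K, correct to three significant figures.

T₂ ≈ 455 K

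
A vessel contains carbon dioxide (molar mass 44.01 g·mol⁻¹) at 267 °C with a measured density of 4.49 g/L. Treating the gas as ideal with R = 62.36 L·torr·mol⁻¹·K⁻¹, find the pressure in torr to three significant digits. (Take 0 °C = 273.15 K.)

ρ = PM/(RT) ⇒ P = ρRT/M = (4.49 × 62.36 × 540.1) / 44.01

P ≈ 3.44e+03 torr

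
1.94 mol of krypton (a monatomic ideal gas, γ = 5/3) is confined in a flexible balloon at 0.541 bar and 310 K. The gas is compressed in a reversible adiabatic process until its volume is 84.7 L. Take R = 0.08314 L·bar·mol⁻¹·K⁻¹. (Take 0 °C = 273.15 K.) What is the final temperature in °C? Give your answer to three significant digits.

T₂ ≈ 55.4 °C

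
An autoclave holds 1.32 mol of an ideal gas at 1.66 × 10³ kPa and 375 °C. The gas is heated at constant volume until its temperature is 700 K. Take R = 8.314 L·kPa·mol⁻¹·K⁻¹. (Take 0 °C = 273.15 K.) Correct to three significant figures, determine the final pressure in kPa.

Convert: T₁ = 648.1 K.
From PV = nRT: V₁ = nRT₁/P₁ = 4.285 L.
Isochoric, so P/T is constant: V₂ = V₁; P₂ = P₁·(T₂/T₁) = 1793 kPa.

P₂ ≈ 1.79e+03 kPa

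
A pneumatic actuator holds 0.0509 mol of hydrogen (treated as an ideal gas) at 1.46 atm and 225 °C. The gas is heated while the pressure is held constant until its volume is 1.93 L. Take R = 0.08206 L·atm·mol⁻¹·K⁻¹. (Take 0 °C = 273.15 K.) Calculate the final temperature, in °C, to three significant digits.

T₂ ≈ 401 °C

Convert: T₁ = 498.1 K.
From PV = nRT: V₁ = nRT₁/P₁ = 1.425 L.
P constant ⇒ V ∝ T: P₂ = P₁; T₂ = T₁·(V₂/V₁) = 674.6 K.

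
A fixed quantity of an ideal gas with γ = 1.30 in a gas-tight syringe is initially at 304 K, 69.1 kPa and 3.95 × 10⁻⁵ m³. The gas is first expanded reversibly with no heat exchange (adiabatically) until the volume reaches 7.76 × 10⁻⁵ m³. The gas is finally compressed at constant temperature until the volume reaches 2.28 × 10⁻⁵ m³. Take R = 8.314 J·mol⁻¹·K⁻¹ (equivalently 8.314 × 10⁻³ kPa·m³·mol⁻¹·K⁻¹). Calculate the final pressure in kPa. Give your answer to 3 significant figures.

Adiabatic (γ = 1.30), T V^(γ−1) and P V^γ constant: T₂ = T₁·(V₁/V₂)^(γ−1) = 248.3 K; P₂ = P₁·(V₁/V₂)^γ = 28.72 kPa.
T constant ⇒ Boyle's law P V = const: T₃ = T₂; P₃ = P₂·(V₂/V₃) = 97.76 kPa.

P₃ ≈ 97.8 kPa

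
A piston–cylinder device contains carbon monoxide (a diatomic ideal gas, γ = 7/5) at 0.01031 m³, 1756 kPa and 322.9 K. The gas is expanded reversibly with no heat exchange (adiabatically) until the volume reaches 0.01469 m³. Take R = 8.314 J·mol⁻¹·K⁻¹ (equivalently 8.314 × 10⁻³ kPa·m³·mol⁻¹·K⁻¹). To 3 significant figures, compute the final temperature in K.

T₂ ≈ 280 K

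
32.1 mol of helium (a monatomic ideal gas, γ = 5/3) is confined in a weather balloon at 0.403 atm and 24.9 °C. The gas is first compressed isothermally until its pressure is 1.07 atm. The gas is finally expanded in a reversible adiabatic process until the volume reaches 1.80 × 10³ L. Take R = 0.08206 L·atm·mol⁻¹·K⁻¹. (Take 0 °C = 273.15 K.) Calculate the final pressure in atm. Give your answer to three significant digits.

P₃ ≈ 0.240 atm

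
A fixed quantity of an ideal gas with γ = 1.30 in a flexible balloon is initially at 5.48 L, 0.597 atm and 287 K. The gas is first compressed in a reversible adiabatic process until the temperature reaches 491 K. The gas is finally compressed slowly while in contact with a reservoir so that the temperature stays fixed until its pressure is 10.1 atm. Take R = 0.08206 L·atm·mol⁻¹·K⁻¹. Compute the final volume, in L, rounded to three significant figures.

Adiabatic (γ = 1.30), T V^(γ−1) and P V^γ constant: P₂ = P₁·(T₂/T₁)^(γ/(γ−1)) = 6.117 atm; V₂ = V₁·(T₁/T₂)^(1/(γ−1)) = 0.9151 L.
Isothermal, so P V is constant: T₃ = T₂; V₃ = V₂·(P₂/P₃) = 0.5542 L.

V₃ ≈ 0.554 L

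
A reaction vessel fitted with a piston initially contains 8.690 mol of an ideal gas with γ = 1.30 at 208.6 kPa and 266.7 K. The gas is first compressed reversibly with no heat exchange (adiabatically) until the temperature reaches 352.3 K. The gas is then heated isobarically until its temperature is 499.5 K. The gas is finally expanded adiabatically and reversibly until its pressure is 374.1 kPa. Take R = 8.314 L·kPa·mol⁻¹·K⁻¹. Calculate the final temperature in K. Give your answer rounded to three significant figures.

From PV = nRT: V₁ = nRT₁/P₁ = 92.37 L.
Adiabatic (γ = 1.30), T V^(γ−1) and P V^γ constant: P₂ = P₁·(T₂/T₁)^(γ/(γ−1)) = 696.9 kPa; V₂ = V₁·(T₁/T₂)^(1/(γ−1)) = 36.52 L.
P constant ⇒ V ∝ T: P₃ = P₂; V₃ = V₂·(T₃/T₂) = 51.78 L.
Reversible adiabatic, γ = 1.30: T₄ = T₃·(P₄/P₃)^((γ−1)/γ) = 432.7 K; V₄ = V₃·(P₃/P₄)^(1/γ) = 83.57 L.

T₄ ≈ 433 K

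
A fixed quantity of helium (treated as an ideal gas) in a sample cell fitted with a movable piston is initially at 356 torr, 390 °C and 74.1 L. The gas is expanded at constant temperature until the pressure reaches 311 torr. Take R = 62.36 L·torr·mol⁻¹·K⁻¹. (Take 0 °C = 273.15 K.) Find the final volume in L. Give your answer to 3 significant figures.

V₂ ≈ 84.8 L

Convert: T₁ = 663.1 K.
Isothermal, so P V is constant: T₂ = T₁; V₂ = V₁·(P₁/P₂) = 84.82 L.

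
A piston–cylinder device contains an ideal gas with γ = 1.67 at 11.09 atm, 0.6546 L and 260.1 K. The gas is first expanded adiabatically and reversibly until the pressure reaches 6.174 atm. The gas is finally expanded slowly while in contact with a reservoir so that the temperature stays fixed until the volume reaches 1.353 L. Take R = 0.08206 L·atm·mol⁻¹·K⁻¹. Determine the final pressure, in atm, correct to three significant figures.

Adiabatic (γ = 1.67), T V^(γ−1) and P V^γ constant: T₂ = T₁·(P₂/P₁)^((γ−1)/γ) = 205.6 K; V₂ = V₁·(P₁/P₂)^(1/γ) = 0.9296 L.
Isothermal, so P V is constant: T₃ = T₂; P₃ = P₂·(V₂/V₃) = 4.242 atm.

P₃ ≈ 4.24 atm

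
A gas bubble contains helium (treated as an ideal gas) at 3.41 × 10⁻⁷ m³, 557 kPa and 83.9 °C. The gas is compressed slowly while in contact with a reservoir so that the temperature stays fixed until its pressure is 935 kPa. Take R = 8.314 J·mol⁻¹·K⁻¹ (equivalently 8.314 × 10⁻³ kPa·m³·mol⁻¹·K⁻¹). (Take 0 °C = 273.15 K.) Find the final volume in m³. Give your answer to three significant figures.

Convert: T₁ = 357.0 K.
T constant ⇒ Boyle's law P V = const: T₂ = T₁; V₂ = V₁·(P₁/P₂) = 2.031e-07 m³.

V₂ ≈ 2.03e-07 m³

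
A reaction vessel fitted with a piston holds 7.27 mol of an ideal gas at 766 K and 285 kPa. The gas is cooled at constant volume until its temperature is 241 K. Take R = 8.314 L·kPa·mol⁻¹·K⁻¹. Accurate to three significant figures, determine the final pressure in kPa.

From PV = nRT: V₁ = nRT₁/P₁ = 162.5 L.
V constant ⇒ P ∝ T: V₂ = V₁; P₂ = P₁·(T₂/T₁) = 89.67 kPa.

P₂ ≈ 89.7 kPa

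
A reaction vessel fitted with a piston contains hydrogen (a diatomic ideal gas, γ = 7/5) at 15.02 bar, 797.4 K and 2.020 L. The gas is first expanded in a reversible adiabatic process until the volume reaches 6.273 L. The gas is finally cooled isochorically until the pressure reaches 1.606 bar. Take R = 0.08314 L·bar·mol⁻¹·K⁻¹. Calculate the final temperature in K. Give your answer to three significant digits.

T₃ ≈ 265 K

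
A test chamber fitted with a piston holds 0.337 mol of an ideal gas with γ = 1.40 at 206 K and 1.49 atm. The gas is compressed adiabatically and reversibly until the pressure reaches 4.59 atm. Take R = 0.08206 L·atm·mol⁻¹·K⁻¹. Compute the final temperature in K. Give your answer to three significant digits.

T₂ ≈ 284 K

From PV = nRT: V₁ = nRT₁/P₁ = 3.823 L.
Adiabatic (γ = 1.40), T V^(γ−1) and P V^γ constant: T₂ = T₁·(P₂/P₁)^((γ−1)/γ) = 284.1 K; V₂ = V₁·(P₁/P₂)^(1/γ) = 1.712 L.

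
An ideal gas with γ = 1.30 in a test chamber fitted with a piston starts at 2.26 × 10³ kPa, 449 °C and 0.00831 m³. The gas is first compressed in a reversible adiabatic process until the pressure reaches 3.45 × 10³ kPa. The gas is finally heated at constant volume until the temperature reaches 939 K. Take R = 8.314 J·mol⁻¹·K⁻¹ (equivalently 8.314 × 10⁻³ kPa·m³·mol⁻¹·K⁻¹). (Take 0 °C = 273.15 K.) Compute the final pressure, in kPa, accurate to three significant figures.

P₃ ≈ 4.07e+03 kPa

Convert: T₁ = 722.1 K.
Reversible adiabatic, γ = 1.30: T₂ = T₁·(P₂/P₁)^((γ−1)/γ) = 796.2 K; V₂ = V₁·(P₁/P₂)^(1/γ) = 0.006002 m³.
Isochoric, so P/T is constant: V₃ = V₂; P₃ = P₂·(T₃/T₂) = 4069 kPa.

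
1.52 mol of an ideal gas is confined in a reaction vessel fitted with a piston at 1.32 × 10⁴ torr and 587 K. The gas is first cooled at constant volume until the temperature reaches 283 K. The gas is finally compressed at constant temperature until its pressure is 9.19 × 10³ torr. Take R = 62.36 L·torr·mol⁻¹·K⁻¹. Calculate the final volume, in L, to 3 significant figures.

V₃ ≈ 2.92 L

From PV = nRT: V₁ = nRT₁/P₁ = 4.215 L.
Isochoric, so P/T is constant: V₂ = V₁; P₂ = P₁·(T₂/T₁) = 6364 torr.
Isothermal, so P V is constant: T₃ = T₂; V₃ = V₂·(P₂/P₃) = 2.919 L.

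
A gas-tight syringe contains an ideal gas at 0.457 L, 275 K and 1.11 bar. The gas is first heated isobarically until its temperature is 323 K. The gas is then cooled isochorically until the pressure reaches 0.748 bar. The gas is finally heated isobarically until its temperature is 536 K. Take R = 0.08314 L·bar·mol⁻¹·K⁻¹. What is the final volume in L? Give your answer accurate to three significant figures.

V₄ ≈ 1.32 L

Isobaric, so V/T is constant: P₂ = P₁; V₂ = V₁·(T₂/T₁) = 0.5368 L.
Isochoric, so P/T is constant: V₃ = V₂; T₃ = T₂·(P₃/P₂) = 217.7 K.
P constant ⇒ V ∝ T: P₄ = P₃; V₄ = V₃·(T₄/T₃) = 1.322 L.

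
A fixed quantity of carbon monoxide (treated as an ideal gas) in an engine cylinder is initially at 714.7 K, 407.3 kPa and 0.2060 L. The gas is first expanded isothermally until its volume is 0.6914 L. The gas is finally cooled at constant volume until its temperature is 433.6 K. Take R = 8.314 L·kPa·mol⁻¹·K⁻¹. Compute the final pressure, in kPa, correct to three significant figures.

P₃ ≈ 73.6 kPa

Isothermal, so P V is constant: T₂ = T₁; P₂ = P₁·(V₁/V₂) = 121.4 kPa.
V constant ⇒ P ∝ T: V₃ = V₂; P₃ = P₂·(T₃/T₂) = 73.62 kPa.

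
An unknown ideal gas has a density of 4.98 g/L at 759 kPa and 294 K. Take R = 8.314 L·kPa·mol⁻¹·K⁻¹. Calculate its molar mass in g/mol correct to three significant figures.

ρ = PM/(RT) ⇒ M = ρRT/P = (4.98 × 8.314 × 294.0) / 759

M ≈ 16.0 g/mol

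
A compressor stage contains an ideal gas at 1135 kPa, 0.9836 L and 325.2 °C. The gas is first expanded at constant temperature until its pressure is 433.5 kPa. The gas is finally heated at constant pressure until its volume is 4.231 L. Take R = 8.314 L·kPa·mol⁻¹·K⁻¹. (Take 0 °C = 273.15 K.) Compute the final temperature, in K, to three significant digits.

T₃ ≈ 983 K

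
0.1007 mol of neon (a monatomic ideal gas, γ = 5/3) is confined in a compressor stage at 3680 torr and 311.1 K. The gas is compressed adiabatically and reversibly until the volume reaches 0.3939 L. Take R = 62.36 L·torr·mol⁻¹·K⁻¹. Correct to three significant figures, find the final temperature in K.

T₂ ≈ 380 K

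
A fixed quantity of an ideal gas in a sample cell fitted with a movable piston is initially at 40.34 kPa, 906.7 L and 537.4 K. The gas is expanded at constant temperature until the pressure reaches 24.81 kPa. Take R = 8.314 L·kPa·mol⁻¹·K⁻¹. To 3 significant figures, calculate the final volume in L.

T constant ⇒ Boyle's law P V = const: T₂ = T₁; V₂ = V₁·(P₁/P₂) = 1474 L.

V₂ ≈ 1.47e+03 L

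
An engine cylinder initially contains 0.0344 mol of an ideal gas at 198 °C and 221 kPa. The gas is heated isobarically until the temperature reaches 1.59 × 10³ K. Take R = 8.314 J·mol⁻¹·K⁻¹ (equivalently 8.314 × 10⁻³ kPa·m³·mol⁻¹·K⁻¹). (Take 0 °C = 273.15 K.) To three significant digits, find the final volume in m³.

V₂ ≈ 0.00206 m³

Convert: T₁ = 471.1 K.
From PV = nRT: V₁ = nRT₁/P₁ = 0.0006097 m³.
Isobaric, so V/T is constant: P₂ = P₁; V₂ = V₁·(T₂/T₁) = 0.002058 m³.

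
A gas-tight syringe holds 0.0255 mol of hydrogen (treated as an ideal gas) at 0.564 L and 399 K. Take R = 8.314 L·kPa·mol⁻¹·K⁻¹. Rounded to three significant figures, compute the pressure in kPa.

P ≈ 150 kPa

PV = nRT ⇒ P = nRT/V = (0.0255 × 8.314 × 399) / 0.564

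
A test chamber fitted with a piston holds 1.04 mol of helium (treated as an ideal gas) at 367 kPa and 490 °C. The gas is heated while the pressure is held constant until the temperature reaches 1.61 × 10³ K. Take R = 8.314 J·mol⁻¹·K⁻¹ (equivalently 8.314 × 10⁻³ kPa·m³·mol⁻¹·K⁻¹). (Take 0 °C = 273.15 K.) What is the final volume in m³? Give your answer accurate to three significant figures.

V₂ ≈ 0.0379 m³

Convert: T₁ = 763.1 K.
From PV = nRT: V₁ = nRT₁/P₁ = 0.01798 m³.
P constant ⇒ V ∝ T: P₂ = P₁; V₂ = V₁·(T₂/T₁) = 0.03793 m³.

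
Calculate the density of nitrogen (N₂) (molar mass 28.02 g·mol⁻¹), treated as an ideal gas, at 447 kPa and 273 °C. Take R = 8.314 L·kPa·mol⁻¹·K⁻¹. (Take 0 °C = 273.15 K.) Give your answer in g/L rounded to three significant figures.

ρ = PM/(RT) = (447 × 28.02) / (8.314 × 546.1)

ρ ≈ 2.76 g/L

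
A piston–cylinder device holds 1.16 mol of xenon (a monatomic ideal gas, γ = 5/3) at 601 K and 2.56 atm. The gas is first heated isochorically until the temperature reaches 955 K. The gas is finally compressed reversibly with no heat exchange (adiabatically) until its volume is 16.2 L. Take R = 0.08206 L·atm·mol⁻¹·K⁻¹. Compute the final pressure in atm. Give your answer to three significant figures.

P₃ ≈ 6.95 atm

From PV = nRT: V₁ = nRT₁/P₁ = 22.35 L.
Isochoric, so P/T is constant: V₂ = V₁; P₂ = P₁·(T₂/T₁) = 4.068 atm.
Reversible adiabatic, γ = 5/3: T₃ = T₂·(V₂/V₃)^(γ−1) = 1183 K; P₃ = P₂·(V₂/V₃)^γ = 6.954 atm.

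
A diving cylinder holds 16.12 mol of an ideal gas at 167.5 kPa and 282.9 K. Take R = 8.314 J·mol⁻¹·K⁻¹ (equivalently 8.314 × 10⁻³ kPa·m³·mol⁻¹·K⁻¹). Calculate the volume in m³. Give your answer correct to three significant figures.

PV = nRT ⇒ V = nRT/P = (16.12 × 8.314 × 10⁻³ × 282.9) / 167.5

V ≈ 0.226 m³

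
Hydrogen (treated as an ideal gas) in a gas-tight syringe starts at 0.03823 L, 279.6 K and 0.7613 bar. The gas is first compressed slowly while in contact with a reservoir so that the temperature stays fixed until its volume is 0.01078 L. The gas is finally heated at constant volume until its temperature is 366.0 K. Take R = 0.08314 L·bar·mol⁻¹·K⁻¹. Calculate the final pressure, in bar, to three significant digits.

P₃ ≈ 3.53 bar

T constant ⇒ Boyle's law P V = const: T₂ = T₁; P₂ = P₁·(V₁/V₂) = 2.700 bar.
V constant ⇒ P ∝ T: V₃ = V₂; P₃ = P₂·(T₃/T₂) = 3.534 bar.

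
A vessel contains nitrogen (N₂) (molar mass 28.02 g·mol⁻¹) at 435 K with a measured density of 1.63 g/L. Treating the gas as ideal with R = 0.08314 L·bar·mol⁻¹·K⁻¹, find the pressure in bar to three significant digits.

ρ = PM/(RT) ⇒ P = ρRT/M = (1.63 × 0.08314 × 435.0) / 28.02

P ≈ 2.10 bar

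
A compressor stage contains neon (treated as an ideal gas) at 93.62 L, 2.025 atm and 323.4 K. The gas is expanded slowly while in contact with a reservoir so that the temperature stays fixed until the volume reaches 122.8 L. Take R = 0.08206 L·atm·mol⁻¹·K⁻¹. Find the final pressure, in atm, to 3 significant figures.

T constant ⇒ Boyle's law P V = const: T₂ = T₁; P₂ = P₁·(V₁/V₂) = 1.544 atm.

P₂ ≈ 1.54 atm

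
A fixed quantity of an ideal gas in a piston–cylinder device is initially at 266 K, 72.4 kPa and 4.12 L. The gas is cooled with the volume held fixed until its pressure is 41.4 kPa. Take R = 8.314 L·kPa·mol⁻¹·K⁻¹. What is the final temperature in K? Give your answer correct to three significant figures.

T₂ ≈ 152 K

Isochoric, so P/T is constant: V₂ = V₁; T₂ = T₁·(P₂/P₁) = 152.1 K.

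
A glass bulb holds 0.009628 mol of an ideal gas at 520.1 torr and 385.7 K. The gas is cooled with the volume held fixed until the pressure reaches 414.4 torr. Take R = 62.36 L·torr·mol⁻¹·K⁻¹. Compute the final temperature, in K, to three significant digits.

T₂ ≈ 307 K

From PV = nRT: V₁ = nRT₁/P₁ = 0.4453 L.
Isochoric, so P/T is constant: V₂ = V₁; T₂ = T₁·(P₂/P₁) = 307.3 K.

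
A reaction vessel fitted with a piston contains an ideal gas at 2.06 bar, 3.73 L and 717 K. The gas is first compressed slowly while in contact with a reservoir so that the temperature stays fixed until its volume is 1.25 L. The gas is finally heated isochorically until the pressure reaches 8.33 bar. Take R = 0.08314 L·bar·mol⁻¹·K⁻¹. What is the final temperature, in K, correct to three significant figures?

T₃ ≈ 972 K

T constant ⇒ Boyle's law P V = const: T₂ = T₁; P₂ = P₁·(V₁/V₂) = 6.147 bar.
Isochoric, so P/T is constant: V₃ = V₂; T₃ = T₂·(P₃/P₂) = 971.6 K.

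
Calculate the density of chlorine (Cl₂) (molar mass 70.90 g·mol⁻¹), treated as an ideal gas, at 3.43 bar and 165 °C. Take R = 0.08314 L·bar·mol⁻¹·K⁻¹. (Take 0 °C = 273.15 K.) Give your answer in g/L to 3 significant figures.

ρ = PM/(RT) = (3.43 × 70.90) / (0.08314 × 438.1)

ρ ≈ 6.68 g/L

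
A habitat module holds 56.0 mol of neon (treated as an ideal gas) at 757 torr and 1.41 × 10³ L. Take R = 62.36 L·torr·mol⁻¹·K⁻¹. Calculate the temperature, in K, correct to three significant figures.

PV = nRT ⇒ T = PV/(nR) = (757 × 1.41e+03) / (56.0 × 62.36)

T ≈ 306 K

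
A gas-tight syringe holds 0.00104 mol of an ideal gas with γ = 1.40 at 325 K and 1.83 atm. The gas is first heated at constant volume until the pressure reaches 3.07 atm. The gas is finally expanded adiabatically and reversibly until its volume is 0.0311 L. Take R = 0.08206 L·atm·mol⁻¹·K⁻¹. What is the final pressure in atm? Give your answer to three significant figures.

From PV = nRT: V₁ = nRT₁/P₁ = 0.01516 L.
V constant ⇒ P ∝ T: V₂ = V₁; T₂ = T₁·(P₂/P₁) = 545.2 K.
Reversible adiabatic, γ = 1.40: T₃ = T₂·(V₂/V₃)^(γ−1) = 409.0 K; P₃ = P₂·(V₂/V₃)^γ = 1.122 atm.

P₃ ≈ 1.12 atm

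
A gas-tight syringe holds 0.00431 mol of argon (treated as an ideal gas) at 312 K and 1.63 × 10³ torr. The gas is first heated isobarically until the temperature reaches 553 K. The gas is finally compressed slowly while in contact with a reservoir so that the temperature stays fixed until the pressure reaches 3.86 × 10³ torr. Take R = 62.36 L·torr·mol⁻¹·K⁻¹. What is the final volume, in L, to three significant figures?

V₃ ≈ 0.0385 L

From PV = nRT: V₁ = nRT₁/P₁ = 0.05145 L.
P constant ⇒ V ∝ T: P₂ = P₁; V₂ = V₁·(T₂/T₁) = 0.09118 L.
T constant ⇒ Boyle's law P V = const: T₃ = T₂; V₃ = V₂·(P₂/P₃) = 0.03851 L.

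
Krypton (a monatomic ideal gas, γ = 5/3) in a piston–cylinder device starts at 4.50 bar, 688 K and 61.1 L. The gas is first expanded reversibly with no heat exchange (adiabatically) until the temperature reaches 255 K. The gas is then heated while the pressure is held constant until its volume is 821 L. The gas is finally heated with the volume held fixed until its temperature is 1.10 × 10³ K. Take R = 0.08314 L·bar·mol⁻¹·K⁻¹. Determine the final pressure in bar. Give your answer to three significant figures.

P₄ ≈ 0.535 bar

Adiabatic (γ = 5/3), T V^(γ−1) and P V^γ constant: P₂ = P₁·(T₂/T₁)^(γ/(γ−1)) = 0.3763 bar; V₂ = V₁·(T₁/T₂)^(1/(γ−1)) = 270.8 L.
P constant ⇒ V ∝ T: P₃ = P₂; T₃ = T₂·(V₃/V₂) = 773.2 K.
V constant ⇒ P ∝ T: V₄ = V₃; P₄ = P₃·(T₄/T₃) = 0.5354 bar.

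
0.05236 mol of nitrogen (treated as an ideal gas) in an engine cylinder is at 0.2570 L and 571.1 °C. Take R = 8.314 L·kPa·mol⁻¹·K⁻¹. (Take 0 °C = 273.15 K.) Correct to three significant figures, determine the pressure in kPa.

P ≈ 1.43e+03 kPa

Convert: T = 844.25 K.
PV = nRT ⇒ P = nRT/V = (0.05236 × 8.314 × 844.25) / 0.2570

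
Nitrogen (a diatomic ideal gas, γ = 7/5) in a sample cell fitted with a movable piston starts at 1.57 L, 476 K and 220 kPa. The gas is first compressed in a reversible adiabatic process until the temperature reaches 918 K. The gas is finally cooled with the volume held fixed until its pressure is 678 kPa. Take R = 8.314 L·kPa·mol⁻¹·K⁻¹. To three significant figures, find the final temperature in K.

T₃ ≈ 284 K

Adiabatic (γ = 7/5), T V^(γ−1) and P V^γ constant: P₂ = P₁·(T₂/T₁)^(γ/(γ−1)) = 2192 kPa; V₂ = V₁·(T₁/T₂)^(1/(γ−1)) = 0.3040 L.
Isochoric, so P/T is constant: V₃ = V₂; T₃ = T₂·(P₃/P₂) = 284.0 K.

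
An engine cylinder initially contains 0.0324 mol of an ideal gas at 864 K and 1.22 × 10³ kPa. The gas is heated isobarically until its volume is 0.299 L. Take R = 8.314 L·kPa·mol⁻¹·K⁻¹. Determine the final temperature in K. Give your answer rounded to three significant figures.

From PV = nRT: V₁ = nRT₁/P₁ = 0.1908 L.
Isobaric, so V/T is constant: P₂ = P₁; T₂ = T₁·(V₂/V₁) = 1354 K.

T₂ ≈ 1.35e+03 K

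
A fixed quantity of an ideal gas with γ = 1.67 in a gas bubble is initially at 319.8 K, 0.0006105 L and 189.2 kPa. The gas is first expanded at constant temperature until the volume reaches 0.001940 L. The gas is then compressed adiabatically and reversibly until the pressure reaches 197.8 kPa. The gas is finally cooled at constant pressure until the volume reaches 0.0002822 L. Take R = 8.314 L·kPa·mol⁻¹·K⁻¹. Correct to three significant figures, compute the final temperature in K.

T₄ ≈ 155 K

Isothermal, so P V is constant: T₂ = T₁; P₂ = P₁·(V₁/V₂) = 59.54 kPa.
Reversible adiabatic, γ = 1.67: T₃ = T₂·(P₃/P₂)^((γ−1)/γ) = 517.7 K; V₃ = V₂·(P₂/P₃)^(1/γ) = 0.0009453 L.
Isobaric, so V/T is constant: P₄ = P₃; T₄ = T₃·(V₄/V₃) = 154.5 K.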